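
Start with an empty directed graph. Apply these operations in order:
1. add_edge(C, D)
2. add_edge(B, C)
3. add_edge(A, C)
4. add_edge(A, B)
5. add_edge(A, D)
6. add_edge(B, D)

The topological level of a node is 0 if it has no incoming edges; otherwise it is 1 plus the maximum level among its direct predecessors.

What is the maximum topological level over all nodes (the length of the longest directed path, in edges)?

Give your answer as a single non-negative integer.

Answer: 3

Derivation:
Op 1: add_edge(C, D). Edges now: 1
Op 2: add_edge(B, C). Edges now: 2
Op 3: add_edge(A, C). Edges now: 3
Op 4: add_edge(A, B). Edges now: 4
Op 5: add_edge(A, D). Edges now: 5
Op 6: add_edge(B, D). Edges now: 6
Compute levels (Kahn BFS):
  sources (in-degree 0): A
  process A: level=0
    A->B: in-degree(B)=0, level(B)=1, enqueue
    A->C: in-degree(C)=1, level(C)>=1
    A->D: in-degree(D)=2, level(D)>=1
  process B: level=1
    B->C: in-degree(C)=0, level(C)=2, enqueue
    B->D: in-degree(D)=1, level(D)>=2
  process C: level=2
    C->D: in-degree(D)=0, level(D)=3, enqueue
  process D: level=3
All levels: A:0, B:1, C:2, D:3
max level = 3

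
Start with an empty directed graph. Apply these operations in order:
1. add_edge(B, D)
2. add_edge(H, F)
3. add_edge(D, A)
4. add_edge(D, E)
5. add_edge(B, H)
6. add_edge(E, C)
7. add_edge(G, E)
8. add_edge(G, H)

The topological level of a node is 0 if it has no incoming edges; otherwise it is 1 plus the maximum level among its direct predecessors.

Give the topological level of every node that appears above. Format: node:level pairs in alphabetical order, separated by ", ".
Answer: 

Op 1: add_edge(B, D). Edges now: 1
Op 2: add_edge(H, F). Edges now: 2
Op 3: add_edge(D, A). Edges now: 3
Op 4: add_edge(D, E). Edges now: 4
Op 5: add_edge(B, H). Edges now: 5
Op 6: add_edge(E, C). Edges now: 6
Op 7: add_edge(G, E). Edges now: 7
Op 8: add_edge(G, H). Edges now: 8
Compute levels (Kahn BFS):
  sources (in-degree 0): B, G
  process B: level=0
    B->D: in-degree(D)=0, level(D)=1, enqueue
    B->H: in-degree(H)=1, level(H)>=1
  process G: level=0
    G->E: in-degree(E)=1, level(E)>=1
    G->H: in-degree(H)=0, level(H)=1, enqueue
  process D: level=1
    D->A: in-degree(A)=0, level(A)=2, enqueue
    D->E: in-degree(E)=0, level(E)=2, enqueue
  process H: level=1
    H->F: in-degree(F)=0, level(F)=2, enqueue
  process A: level=2
  process E: level=2
    E->C: in-degree(C)=0, level(C)=3, enqueue
  process F: level=2
  process C: level=3
All levels: A:2, B:0, C:3, D:1, E:2, F:2, G:0, H:1

Answer: A:2, B:0, C:3, D:1, E:2, F:2, G:0, H:1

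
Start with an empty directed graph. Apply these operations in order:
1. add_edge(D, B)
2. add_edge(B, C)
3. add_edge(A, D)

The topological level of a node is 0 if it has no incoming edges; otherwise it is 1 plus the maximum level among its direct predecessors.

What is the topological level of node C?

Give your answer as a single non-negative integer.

Answer: 3

Derivation:
Op 1: add_edge(D, B). Edges now: 1
Op 2: add_edge(B, C). Edges now: 2
Op 3: add_edge(A, D). Edges now: 3
Compute levels (Kahn BFS):
  sources (in-degree 0): A
  process A: level=0
    A->D: in-degree(D)=0, level(D)=1, enqueue
  process D: level=1
    D->B: in-degree(B)=0, level(B)=2, enqueue
  process B: level=2
    B->C: in-degree(C)=0, level(C)=3, enqueue
  process C: level=3
All levels: A:0, B:2, C:3, D:1
level(C) = 3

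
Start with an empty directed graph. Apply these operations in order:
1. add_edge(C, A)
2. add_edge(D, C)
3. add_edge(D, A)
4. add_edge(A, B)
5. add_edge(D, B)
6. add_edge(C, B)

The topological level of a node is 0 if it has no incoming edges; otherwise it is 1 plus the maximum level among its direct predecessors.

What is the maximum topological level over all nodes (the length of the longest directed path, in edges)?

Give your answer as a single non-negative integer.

Answer: 3

Derivation:
Op 1: add_edge(C, A). Edges now: 1
Op 2: add_edge(D, C). Edges now: 2
Op 3: add_edge(D, A). Edges now: 3
Op 4: add_edge(A, B). Edges now: 4
Op 5: add_edge(D, B). Edges now: 5
Op 6: add_edge(C, B). Edges now: 6
Compute levels (Kahn BFS):
  sources (in-degree 0): D
  process D: level=0
    D->A: in-degree(A)=1, level(A)>=1
    D->B: in-degree(B)=2, level(B)>=1
    D->C: in-degree(C)=0, level(C)=1, enqueue
  process C: level=1
    C->A: in-degree(A)=0, level(A)=2, enqueue
    C->B: in-degree(B)=1, level(B)>=2
  process A: level=2
    A->B: in-degree(B)=0, level(B)=3, enqueue
  process B: level=3
All levels: A:2, B:3, C:1, D:0
max level = 3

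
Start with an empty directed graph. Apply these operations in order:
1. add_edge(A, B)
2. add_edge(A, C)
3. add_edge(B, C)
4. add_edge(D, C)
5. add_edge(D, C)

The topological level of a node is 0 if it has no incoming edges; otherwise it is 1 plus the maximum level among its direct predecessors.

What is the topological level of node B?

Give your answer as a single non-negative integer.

Op 1: add_edge(A, B). Edges now: 1
Op 2: add_edge(A, C). Edges now: 2
Op 3: add_edge(B, C). Edges now: 3
Op 4: add_edge(D, C). Edges now: 4
Op 5: add_edge(D, C) (duplicate, no change). Edges now: 4
Compute levels (Kahn BFS):
  sources (in-degree 0): A, D
  process A: level=0
    A->B: in-degree(B)=0, level(B)=1, enqueue
    A->C: in-degree(C)=2, level(C)>=1
  process D: level=0
    D->C: in-degree(C)=1, level(C)>=1
  process B: level=1
    B->C: in-degree(C)=0, level(C)=2, enqueue
  process C: level=2
All levels: A:0, B:1, C:2, D:0
level(B) = 1

Answer: 1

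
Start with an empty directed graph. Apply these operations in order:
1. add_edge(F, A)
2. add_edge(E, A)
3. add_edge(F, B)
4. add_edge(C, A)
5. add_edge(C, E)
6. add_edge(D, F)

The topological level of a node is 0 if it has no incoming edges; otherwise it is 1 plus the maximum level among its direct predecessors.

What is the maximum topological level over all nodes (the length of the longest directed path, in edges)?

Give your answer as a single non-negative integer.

Answer: 2

Derivation:
Op 1: add_edge(F, A). Edges now: 1
Op 2: add_edge(E, A). Edges now: 2
Op 3: add_edge(F, B). Edges now: 3
Op 4: add_edge(C, A). Edges now: 4
Op 5: add_edge(C, E). Edges now: 5
Op 6: add_edge(D, F). Edges now: 6
Compute levels (Kahn BFS):
  sources (in-degree 0): C, D
  process C: level=0
    C->A: in-degree(A)=2, level(A)>=1
    C->E: in-degree(E)=0, level(E)=1, enqueue
  process D: level=0
    D->F: in-degree(F)=0, level(F)=1, enqueue
  process E: level=1
    E->A: in-degree(A)=1, level(A)>=2
  process F: level=1
    F->A: in-degree(A)=0, level(A)=2, enqueue
    F->B: in-degree(B)=0, level(B)=2, enqueue
  process A: level=2
  process B: level=2
All levels: A:2, B:2, C:0, D:0, E:1, F:1
max level = 2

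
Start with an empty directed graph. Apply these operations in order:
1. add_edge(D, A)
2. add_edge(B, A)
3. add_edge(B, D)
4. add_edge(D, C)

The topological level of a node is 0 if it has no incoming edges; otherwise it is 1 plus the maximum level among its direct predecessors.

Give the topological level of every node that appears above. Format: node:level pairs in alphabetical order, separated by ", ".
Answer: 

Op 1: add_edge(D, A). Edges now: 1
Op 2: add_edge(B, A). Edges now: 2
Op 3: add_edge(B, D). Edges now: 3
Op 4: add_edge(D, C). Edges now: 4
Compute levels (Kahn BFS):
  sources (in-degree 0): B
  process B: level=0
    B->A: in-degree(A)=1, level(A)>=1
    B->D: in-degree(D)=0, level(D)=1, enqueue
  process D: level=1
    D->A: in-degree(A)=0, level(A)=2, enqueue
    D->C: in-degree(C)=0, level(C)=2, enqueue
  process A: level=2
  process C: level=2
All levels: A:2, B:0, C:2, D:1

Answer: A:2, B:0, C:2, D:1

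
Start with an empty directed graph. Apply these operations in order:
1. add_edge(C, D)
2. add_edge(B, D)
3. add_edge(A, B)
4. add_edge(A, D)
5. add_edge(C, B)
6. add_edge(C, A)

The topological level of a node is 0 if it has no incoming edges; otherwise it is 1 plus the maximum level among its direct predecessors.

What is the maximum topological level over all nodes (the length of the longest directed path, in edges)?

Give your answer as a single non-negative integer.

Op 1: add_edge(C, D). Edges now: 1
Op 2: add_edge(B, D). Edges now: 2
Op 3: add_edge(A, B). Edges now: 3
Op 4: add_edge(A, D). Edges now: 4
Op 5: add_edge(C, B). Edges now: 5
Op 6: add_edge(C, A). Edges now: 6
Compute levels (Kahn BFS):
  sources (in-degree 0): C
  process C: level=0
    C->A: in-degree(A)=0, level(A)=1, enqueue
    C->B: in-degree(B)=1, level(B)>=1
    C->D: in-degree(D)=2, level(D)>=1
  process A: level=1
    A->B: in-degree(B)=0, level(B)=2, enqueue
    A->D: in-degree(D)=1, level(D)>=2
  process B: level=2
    B->D: in-degree(D)=0, level(D)=3, enqueue
  process D: level=3
All levels: A:1, B:2, C:0, D:3
max level = 3

Answer: 3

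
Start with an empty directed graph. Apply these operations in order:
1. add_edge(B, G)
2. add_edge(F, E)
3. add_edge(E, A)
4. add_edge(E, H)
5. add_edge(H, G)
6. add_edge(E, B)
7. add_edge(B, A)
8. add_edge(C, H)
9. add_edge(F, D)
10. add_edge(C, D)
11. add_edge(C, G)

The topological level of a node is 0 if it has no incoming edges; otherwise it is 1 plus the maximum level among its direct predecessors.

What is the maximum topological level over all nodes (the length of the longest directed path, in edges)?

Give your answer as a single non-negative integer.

Op 1: add_edge(B, G). Edges now: 1
Op 2: add_edge(F, E). Edges now: 2
Op 3: add_edge(E, A). Edges now: 3
Op 4: add_edge(E, H). Edges now: 4
Op 5: add_edge(H, G). Edges now: 5
Op 6: add_edge(E, B). Edges now: 6
Op 7: add_edge(B, A). Edges now: 7
Op 8: add_edge(C, H). Edges now: 8
Op 9: add_edge(F, D). Edges now: 9
Op 10: add_edge(C, D). Edges now: 10
Op 11: add_edge(C, G). Edges now: 11
Compute levels (Kahn BFS):
  sources (in-degree 0): C, F
  process C: level=0
    C->D: in-degree(D)=1, level(D)>=1
    C->G: in-degree(G)=2, level(G)>=1
    C->H: in-degree(H)=1, level(H)>=1
  process F: level=0
    F->D: in-degree(D)=0, level(D)=1, enqueue
    F->E: in-degree(E)=0, level(E)=1, enqueue
  process D: level=1
  process E: level=1
    E->A: in-degree(A)=1, level(A)>=2
    E->B: in-degree(B)=0, level(B)=2, enqueue
    E->H: in-degree(H)=0, level(H)=2, enqueue
  process B: level=2
    B->A: in-degree(A)=0, level(A)=3, enqueue
    B->G: in-degree(G)=1, level(G)>=3
  process H: level=2
    H->G: in-degree(G)=0, level(G)=3, enqueue
  process A: level=3
  process G: level=3
All levels: A:3, B:2, C:0, D:1, E:1, F:0, G:3, H:2
max level = 3

Answer: 3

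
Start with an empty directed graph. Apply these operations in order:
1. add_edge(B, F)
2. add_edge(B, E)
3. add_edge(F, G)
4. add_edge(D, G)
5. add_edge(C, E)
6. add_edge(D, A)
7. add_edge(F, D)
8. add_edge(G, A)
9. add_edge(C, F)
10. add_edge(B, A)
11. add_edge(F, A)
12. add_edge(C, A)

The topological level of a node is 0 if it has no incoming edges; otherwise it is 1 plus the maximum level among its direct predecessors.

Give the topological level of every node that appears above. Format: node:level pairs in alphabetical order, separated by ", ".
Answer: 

Op 1: add_edge(B, F). Edges now: 1
Op 2: add_edge(B, E). Edges now: 2
Op 3: add_edge(F, G). Edges now: 3
Op 4: add_edge(D, G). Edges now: 4
Op 5: add_edge(C, E). Edges now: 5
Op 6: add_edge(D, A). Edges now: 6
Op 7: add_edge(F, D). Edges now: 7
Op 8: add_edge(G, A). Edges now: 8
Op 9: add_edge(C, F). Edges now: 9
Op 10: add_edge(B, A). Edges now: 10
Op 11: add_edge(F, A). Edges now: 11
Op 12: add_edge(C, A). Edges now: 12
Compute levels (Kahn BFS):
  sources (in-degree 0): B, C
  process B: level=0
    B->A: in-degree(A)=4, level(A)>=1
    B->E: in-degree(E)=1, level(E)>=1
    B->F: in-degree(F)=1, level(F)>=1
  process C: level=0
    C->A: in-degree(A)=3, level(A)>=1
    C->E: in-degree(E)=0, level(E)=1, enqueue
    C->F: in-degree(F)=0, level(F)=1, enqueue
  process E: level=1
  process F: level=1
    F->A: in-degree(A)=2, level(A)>=2
    F->D: in-degree(D)=0, level(D)=2, enqueue
    F->G: in-degree(G)=1, level(G)>=2
  process D: level=2
    D->A: in-degree(A)=1, level(A)>=3
    D->G: in-degree(G)=0, level(G)=3, enqueue
  process G: level=3
    G->A: in-degree(A)=0, level(A)=4, enqueue
  process A: level=4
All levels: A:4, B:0, C:0, D:2, E:1, F:1, G:3

Answer: A:4, B:0, C:0, D:2, E:1, F:1, G:3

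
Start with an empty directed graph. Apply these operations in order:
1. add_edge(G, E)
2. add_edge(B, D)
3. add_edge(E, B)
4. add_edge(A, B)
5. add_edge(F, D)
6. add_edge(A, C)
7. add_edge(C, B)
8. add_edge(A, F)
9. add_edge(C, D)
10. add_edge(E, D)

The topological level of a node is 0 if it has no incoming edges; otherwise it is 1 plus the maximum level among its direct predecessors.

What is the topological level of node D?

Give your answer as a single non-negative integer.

Answer: 3

Derivation:
Op 1: add_edge(G, E). Edges now: 1
Op 2: add_edge(B, D). Edges now: 2
Op 3: add_edge(E, B). Edges now: 3
Op 4: add_edge(A, B). Edges now: 4
Op 5: add_edge(F, D). Edges now: 5
Op 6: add_edge(A, C). Edges now: 6
Op 7: add_edge(C, B). Edges now: 7
Op 8: add_edge(A, F). Edges now: 8
Op 9: add_edge(C, D). Edges now: 9
Op 10: add_edge(E, D). Edges now: 10
Compute levels (Kahn BFS):
  sources (in-degree 0): A, G
  process A: level=0
    A->B: in-degree(B)=2, level(B)>=1
    A->C: in-degree(C)=0, level(C)=1, enqueue
    A->F: in-degree(F)=0, level(F)=1, enqueue
  process G: level=0
    G->E: in-degree(E)=0, level(E)=1, enqueue
  process C: level=1
    C->B: in-degree(B)=1, level(B)>=2
    C->D: in-degree(D)=3, level(D)>=2
  process F: level=1
    F->D: in-degree(D)=2, level(D)>=2
  process E: level=1
    E->B: in-degree(B)=0, level(B)=2, enqueue
    E->D: in-degree(D)=1, level(D)>=2
  process B: level=2
    B->D: in-degree(D)=0, level(D)=3, enqueue
  process D: level=3
All levels: A:0, B:2, C:1, D:3, E:1, F:1, G:0
level(D) = 3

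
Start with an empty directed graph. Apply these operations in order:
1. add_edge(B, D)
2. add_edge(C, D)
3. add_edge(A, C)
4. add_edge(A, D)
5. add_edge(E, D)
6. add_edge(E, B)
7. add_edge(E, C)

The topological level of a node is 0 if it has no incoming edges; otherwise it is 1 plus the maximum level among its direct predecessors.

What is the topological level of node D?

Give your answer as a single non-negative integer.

Op 1: add_edge(B, D). Edges now: 1
Op 2: add_edge(C, D). Edges now: 2
Op 3: add_edge(A, C). Edges now: 3
Op 4: add_edge(A, D). Edges now: 4
Op 5: add_edge(E, D). Edges now: 5
Op 6: add_edge(E, B). Edges now: 6
Op 7: add_edge(E, C). Edges now: 7
Compute levels (Kahn BFS):
  sources (in-degree 0): A, E
  process A: level=0
    A->C: in-degree(C)=1, level(C)>=1
    A->D: in-degree(D)=3, level(D)>=1
  process E: level=0
    E->B: in-degree(B)=0, level(B)=1, enqueue
    E->C: in-degree(C)=0, level(C)=1, enqueue
    E->D: in-degree(D)=2, level(D)>=1
  process B: level=1
    B->D: in-degree(D)=1, level(D)>=2
  process C: level=1
    C->D: in-degree(D)=0, level(D)=2, enqueue
  process D: level=2
All levels: A:0, B:1, C:1, D:2, E:0
level(D) = 2

Answer: 2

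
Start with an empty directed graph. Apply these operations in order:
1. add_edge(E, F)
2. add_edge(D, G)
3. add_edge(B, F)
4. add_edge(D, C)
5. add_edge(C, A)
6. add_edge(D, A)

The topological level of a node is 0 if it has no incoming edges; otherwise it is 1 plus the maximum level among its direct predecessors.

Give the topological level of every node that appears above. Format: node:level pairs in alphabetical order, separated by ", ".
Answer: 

Op 1: add_edge(E, F). Edges now: 1
Op 2: add_edge(D, G). Edges now: 2
Op 3: add_edge(B, F). Edges now: 3
Op 4: add_edge(D, C). Edges now: 4
Op 5: add_edge(C, A). Edges now: 5
Op 6: add_edge(D, A). Edges now: 6
Compute levels (Kahn BFS):
  sources (in-degree 0): B, D, E
  process B: level=0
    B->F: in-degree(F)=1, level(F)>=1
  process D: level=0
    D->A: in-degree(A)=1, level(A)>=1
    D->C: in-degree(C)=0, level(C)=1, enqueue
    D->G: in-degree(G)=0, level(G)=1, enqueue
  process E: level=0
    E->F: in-degree(F)=0, level(F)=1, enqueue
  process C: level=1
    C->A: in-degree(A)=0, level(A)=2, enqueue
  process G: level=1
  process F: level=1
  process A: level=2
All levels: A:2, B:0, C:1, D:0, E:0, F:1, G:1

Answer: A:2, B:0, C:1, D:0, E:0, F:1, G:1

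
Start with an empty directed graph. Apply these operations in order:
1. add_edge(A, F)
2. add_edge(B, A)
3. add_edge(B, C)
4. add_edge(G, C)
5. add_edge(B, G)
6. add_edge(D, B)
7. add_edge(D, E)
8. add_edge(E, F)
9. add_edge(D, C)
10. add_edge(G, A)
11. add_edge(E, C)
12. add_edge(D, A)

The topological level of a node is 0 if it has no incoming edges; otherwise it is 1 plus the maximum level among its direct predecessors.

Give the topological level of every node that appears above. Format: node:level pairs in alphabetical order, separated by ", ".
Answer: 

Answer: A:3, B:1, C:3, D:0, E:1, F:4, G:2

Derivation:
Op 1: add_edge(A, F). Edges now: 1
Op 2: add_edge(B, A). Edges now: 2
Op 3: add_edge(B, C). Edges now: 3
Op 4: add_edge(G, C). Edges now: 4
Op 5: add_edge(B, G). Edges now: 5
Op 6: add_edge(D, B). Edges now: 6
Op 7: add_edge(D, E). Edges now: 7
Op 8: add_edge(E, F). Edges now: 8
Op 9: add_edge(D, C). Edges now: 9
Op 10: add_edge(G, A). Edges now: 10
Op 11: add_edge(E, C). Edges now: 11
Op 12: add_edge(D, A). Edges now: 12
Compute levels (Kahn BFS):
  sources (in-degree 0): D
  process D: level=0
    D->A: in-degree(A)=2, level(A)>=1
    D->B: in-degree(B)=0, level(B)=1, enqueue
    D->C: in-degree(C)=3, level(C)>=1
    D->E: in-degree(E)=0, level(E)=1, enqueue
  process B: level=1
    B->A: in-degree(A)=1, level(A)>=2
    B->C: in-degree(C)=2, level(C)>=2
    B->G: in-degree(G)=0, level(G)=2, enqueue
  process E: level=1
    E->C: in-degree(C)=1, level(C)>=2
    E->F: in-degree(F)=1, level(F)>=2
  process G: level=2
    G->A: in-degree(A)=0, level(A)=3, enqueue
    G->C: in-degree(C)=0, level(C)=3, enqueue
  process A: level=3
    A->F: in-degree(F)=0, level(F)=4, enqueue
  process C: level=3
  process F: level=4
All levels: A:3, B:1, C:3, D:0, E:1, F:4, G:2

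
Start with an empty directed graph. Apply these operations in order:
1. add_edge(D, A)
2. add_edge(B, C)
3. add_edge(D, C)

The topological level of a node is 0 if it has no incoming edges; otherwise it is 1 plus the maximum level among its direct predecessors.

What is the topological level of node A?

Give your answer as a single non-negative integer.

Answer: 1

Derivation:
Op 1: add_edge(D, A). Edges now: 1
Op 2: add_edge(B, C). Edges now: 2
Op 3: add_edge(D, C). Edges now: 3
Compute levels (Kahn BFS):
  sources (in-degree 0): B, D
  process B: level=0
    B->C: in-degree(C)=1, level(C)>=1
  process D: level=0
    D->A: in-degree(A)=0, level(A)=1, enqueue
    D->C: in-degree(C)=0, level(C)=1, enqueue
  process A: level=1
  process C: level=1
All levels: A:1, B:0, C:1, D:0
level(A) = 1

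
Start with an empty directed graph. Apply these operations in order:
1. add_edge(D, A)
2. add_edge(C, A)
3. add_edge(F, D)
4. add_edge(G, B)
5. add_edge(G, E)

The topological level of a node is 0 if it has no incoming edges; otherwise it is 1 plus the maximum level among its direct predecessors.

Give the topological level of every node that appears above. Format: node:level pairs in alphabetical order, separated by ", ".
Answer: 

Op 1: add_edge(D, A). Edges now: 1
Op 2: add_edge(C, A). Edges now: 2
Op 3: add_edge(F, D). Edges now: 3
Op 4: add_edge(G, B). Edges now: 4
Op 5: add_edge(G, E). Edges now: 5
Compute levels (Kahn BFS):
  sources (in-degree 0): C, F, G
  process C: level=0
    C->A: in-degree(A)=1, level(A)>=1
  process F: level=0
    F->D: in-degree(D)=0, level(D)=1, enqueue
  process G: level=0
    G->B: in-degree(B)=0, level(B)=1, enqueue
    G->E: in-degree(E)=0, level(E)=1, enqueue
  process D: level=1
    D->A: in-degree(A)=0, level(A)=2, enqueue
  process B: level=1
  process E: level=1
  process A: level=2
All levels: A:2, B:1, C:0, D:1, E:1, F:0, G:0

Answer: A:2, B:1, C:0, D:1, E:1, F:0, G:0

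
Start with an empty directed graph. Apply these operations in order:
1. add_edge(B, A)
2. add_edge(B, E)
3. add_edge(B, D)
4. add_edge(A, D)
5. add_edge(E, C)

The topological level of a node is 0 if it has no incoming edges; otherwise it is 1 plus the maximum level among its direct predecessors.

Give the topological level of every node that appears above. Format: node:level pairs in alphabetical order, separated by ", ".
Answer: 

Answer: A:1, B:0, C:2, D:2, E:1

Derivation:
Op 1: add_edge(B, A). Edges now: 1
Op 2: add_edge(B, E). Edges now: 2
Op 3: add_edge(B, D). Edges now: 3
Op 4: add_edge(A, D). Edges now: 4
Op 5: add_edge(E, C). Edges now: 5
Compute levels (Kahn BFS):
  sources (in-degree 0): B
  process B: level=0
    B->A: in-degree(A)=0, level(A)=1, enqueue
    B->D: in-degree(D)=1, level(D)>=1
    B->E: in-degree(E)=0, level(E)=1, enqueue
  process A: level=1
    A->D: in-degree(D)=0, level(D)=2, enqueue
  process E: level=1
    E->C: in-degree(C)=0, level(C)=2, enqueue
  process D: level=2
  process C: level=2
All levels: A:1, B:0, C:2, D:2, E:1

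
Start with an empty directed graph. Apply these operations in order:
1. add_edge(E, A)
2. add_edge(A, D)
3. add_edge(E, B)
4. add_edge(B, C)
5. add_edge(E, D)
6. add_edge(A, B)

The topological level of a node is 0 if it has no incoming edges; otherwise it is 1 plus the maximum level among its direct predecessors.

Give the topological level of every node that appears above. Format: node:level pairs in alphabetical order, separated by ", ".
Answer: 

Answer: A:1, B:2, C:3, D:2, E:0

Derivation:
Op 1: add_edge(E, A). Edges now: 1
Op 2: add_edge(A, D). Edges now: 2
Op 3: add_edge(E, B). Edges now: 3
Op 4: add_edge(B, C). Edges now: 4
Op 5: add_edge(E, D). Edges now: 5
Op 6: add_edge(A, B). Edges now: 6
Compute levels (Kahn BFS):
  sources (in-degree 0): E
  process E: level=0
    E->A: in-degree(A)=0, level(A)=1, enqueue
    E->B: in-degree(B)=1, level(B)>=1
    E->D: in-degree(D)=1, level(D)>=1
  process A: level=1
    A->B: in-degree(B)=0, level(B)=2, enqueue
    A->D: in-degree(D)=0, level(D)=2, enqueue
  process B: level=2
    B->C: in-degree(C)=0, level(C)=3, enqueue
  process D: level=2
  process C: level=3
All levels: A:1, B:2, C:3, D:2, E:0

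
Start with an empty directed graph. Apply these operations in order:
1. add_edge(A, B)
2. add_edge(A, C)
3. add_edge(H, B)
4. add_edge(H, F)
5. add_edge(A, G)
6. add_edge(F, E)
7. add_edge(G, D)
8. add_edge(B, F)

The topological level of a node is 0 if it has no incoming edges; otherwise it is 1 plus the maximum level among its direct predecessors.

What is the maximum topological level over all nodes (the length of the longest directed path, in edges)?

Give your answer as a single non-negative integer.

Op 1: add_edge(A, B). Edges now: 1
Op 2: add_edge(A, C). Edges now: 2
Op 3: add_edge(H, B). Edges now: 3
Op 4: add_edge(H, F). Edges now: 4
Op 5: add_edge(A, G). Edges now: 5
Op 6: add_edge(F, E). Edges now: 6
Op 7: add_edge(G, D). Edges now: 7
Op 8: add_edge(B, F). Edges now: 8
Compute levels (Kahn BFS):
  sources (in-degree 0): A, H
  process A: level=0
    A->B: in-degree(B)=1, level(B)>=1
    A->C: in-degree(C)=0, level(C)=1, enqueue
    A->G: in-degree(G)=0, level(G)=1, enqueue
  process H: level=0
    H->B: in-degree(B)=0, level(B)=1, enqueue
    H->F: in-degree(F)=1, level(F)>=1
  process C: level=1
  process G: level=1
    G->D: in-degree(D)=0, level(D)=2, enqueue
  process B: level=1
    B->F: in-degree(F)=0, level(F)=2, enqueue
  process D: level=2
  process F: level=2
    F->E: in-degree(E)=0, level(E)=3, enqueue
  process E: level=3
All levels: A:0, B:1, C:1, D:2, E:3, F:2, G:1, H:0
max level = 3

Answer: 3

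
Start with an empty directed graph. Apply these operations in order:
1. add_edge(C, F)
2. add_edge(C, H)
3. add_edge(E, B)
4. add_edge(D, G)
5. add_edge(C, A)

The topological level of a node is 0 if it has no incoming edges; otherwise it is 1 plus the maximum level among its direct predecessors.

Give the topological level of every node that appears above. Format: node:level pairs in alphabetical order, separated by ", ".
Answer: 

Answer: A:1, B:1, C:0, D:0, E:0, F:1, G:1, H:1

Derivation:
Op 1: add_edge(C, F). Edges now: 1
Op 2: add_edge(C, H). Edges now: 2
Op 3: add_edge(E, B). Edges now: 3
Op 4: add_edge(D, G). Edges now: 4
Op 5: add_edge(C, A). Edges now: 5
Compute levels (Kahn BFS):
  sources (in-degree 0): C, D, E
  process C: level=0
    C->A: in-degree(A)=0, level(A)=1, enqueue
    C->F: in-degree(F)=0, level(F)=1, enqueue
    C->H: in-degree(H)=0, level(H)=1, enqueue
  process D: level=0
    D->G: in-degree(G)=0, level(G)=1, enqueue
  process E: level=0
    E->B: in-degree(B)=0, level(B)=1, enqueue
  process A: level=1
  process F: level=1
  process H: level=1
  process G: level=1
  process B: level=1
All levels: A:1, B:1, C:0, D:0, E:0, F:1, G:1, H:1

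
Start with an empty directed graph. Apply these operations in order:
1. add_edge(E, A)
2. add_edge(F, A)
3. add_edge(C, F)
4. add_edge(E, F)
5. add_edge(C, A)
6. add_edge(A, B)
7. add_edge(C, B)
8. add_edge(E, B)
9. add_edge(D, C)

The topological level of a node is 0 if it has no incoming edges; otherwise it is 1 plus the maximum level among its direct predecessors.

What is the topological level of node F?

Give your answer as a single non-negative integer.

Answer: 2

Derivation:
Op 1: add_edge(E, A). Edges now: 1
Op 2: add_edge(F, A). Edges now: 2
Op 3: add_edge(C, F). Edges now: 3
Op 4: add_edge(E, F). Edges now: 4
Op 5: add_edge(C, A). Edges now: 5
Op 6: add_edge(A, B). Edges now: 6
Op 7: add_edge(C, B). Edges now: 7
Op 8: add_edge(E, B). Edges now: 8
Op 9: add_edge(D, C). Edges now: 9
Compute levels (Kahn BFS):
  sources (in-degree 0): D, E
  process D: level=0
    D->C: in-degree(C)=0, level(C)=1, enqueue
  process E: level=0
    E->A: in-degree(A)=2, level(A)>=1
    E->B: in-degree(B)=2, level(B)>=1
    E->F: in-degree(F)=1, level(F)>=1
  process C: level=1
    C->A: in-degree(A)=1, level(A)>=2
    C->B: in-degree(B)=1, level(B)>=2
    C->F: in-degree(F)=0, level(F)=2, enqueue
  process F: level=2
    F->A: in-degree(A)=0, level(A)=3, enqueue
  process A: level=3
    A->B: in-degree(B)=0, level(B)=4, enqueue
  process B: level=4
All levels: A:3, B:4, C:1, D:0, E:0, F:2
level(F) = 2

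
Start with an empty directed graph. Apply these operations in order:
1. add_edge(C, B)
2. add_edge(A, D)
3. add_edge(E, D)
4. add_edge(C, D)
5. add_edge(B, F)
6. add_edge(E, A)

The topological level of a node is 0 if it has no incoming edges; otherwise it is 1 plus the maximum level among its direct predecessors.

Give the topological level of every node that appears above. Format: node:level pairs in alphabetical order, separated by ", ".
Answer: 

Op 1: add_edge(C, B). Edges now: 1
Op 2: add_edge(A, D). Edges now: 2
Op 3: add_edge(E, D). Edges now: 3
Op 4: add_edge(C, D). Edges now: 4
Op 5: add_edge(B, F). Edges now: 5
Op 6: add_edge(E, A). Edges now: 6
Compute levels (Kahn BFS):
  sources (in-degree 0): C, E
  process C: level=0
    C->B: in-degree(B)=0, level(B)=1, enqueue
    C->D: in-degree(D)=2, level(D)>=1
  process E: level=0
    E->A: in-degree(A)=0, level(A)=1, enqueue
    E->D: in-degree(D)=1, level(D)>=1
  process B: level=1
    B->F: in-degree(F)=0, level(F)=2, enqueue
  process A: level=1
    A->D: in-degree(D)=0, level(D)=2, enqueue
  process F: level=2
  process D: level=2
All levels: A:1, B:1, C:0, D:2, E:0, F:2

Answer: A:1, B:1, C:0, D:2, E:0, F:2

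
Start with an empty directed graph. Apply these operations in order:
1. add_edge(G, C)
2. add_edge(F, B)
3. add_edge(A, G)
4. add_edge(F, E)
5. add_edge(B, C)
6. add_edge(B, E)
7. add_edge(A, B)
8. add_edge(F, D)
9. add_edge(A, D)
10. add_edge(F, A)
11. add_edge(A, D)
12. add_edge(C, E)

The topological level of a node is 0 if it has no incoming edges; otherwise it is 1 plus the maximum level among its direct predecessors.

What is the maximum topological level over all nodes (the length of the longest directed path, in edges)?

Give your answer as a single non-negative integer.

Answer: 4

Derivation:
Op 1: add_edge(G, C). Edges now: 1
Op 2: add_edge(F, B). Edges now: 2
Op 3: add_edge(A, G). Edges now: 3
Op 4: add_edge(F, E). Edges now: 4
Op 5: add_edge(B, C). Edges now: 5
Op 6: add_edge(B, E). Edges now: 6
Op 7: add_edge(A, B). Edges now: 7
Op 8: add_edge(F, D). Edges now: 8
Op 9: add_edge(A, D). Edges now: 9
Op 10: add_edge(F, A). Edges now: 10
Op 11: add_edge(A, D) (duplicate, no change). Edges now: 10
Op 12: add_edge(C, E). Edges now: 11
Compute levels (Kahn BFS):
  sources (in-degree 0): F
  process F: level=0
    F->A: in-degree(A)=0, level(A)=1, enqueue
    F->B: in-degree(B)=1, level(B)>=1
    F->D: in-degree(D)=1, level(D)>=1
    F->E: in-degree(E)=2, level(E)>=1
  process A: level=1
    A->B: in-degree(B)=0, level(B)=2, enqueue
    A->D: in-degree(D)=0, level(D)=2, enqueue
    A->G: in-degree(G)=0, level(G)=2, enqueue
  process B: level=2
    B->C: in-degree(C)=1, level(C)>=3
    B->E: in-degree(E)=1, level(E)>=3
  process D: level=2
  process G: level=2
    G->C: in-degree(C)=0, level(C)=3, enqueue
  process C: level=3
    C->E: in-degree(E)=0, level(E)=4, enqueue
  process E: level=4
All levels: A:1, B:2, C:3, D:2, E:4, F:0, G:2
max level = 4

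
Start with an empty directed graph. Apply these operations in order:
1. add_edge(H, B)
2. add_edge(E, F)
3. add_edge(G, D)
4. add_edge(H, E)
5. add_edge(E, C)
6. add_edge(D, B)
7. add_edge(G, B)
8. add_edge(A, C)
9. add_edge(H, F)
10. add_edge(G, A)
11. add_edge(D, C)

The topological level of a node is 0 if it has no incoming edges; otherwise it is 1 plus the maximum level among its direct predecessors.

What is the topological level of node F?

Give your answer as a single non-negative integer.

Answer: 2

Derivation:
Op 1: add_edge(H, B). Edges now: 1
Op 2: add_edge(E, F). Edges now: 2
Op 3: add_edge(G, D). Edges now: 3
Op 4: add_edge(H, E). Edges now: 4
Op 5: add_edge(E, C). Edges now: 5
Op 6: add_edge(D, B). Edges now: 6
Op 7: add_edge(G, B). Edges now: 7
Op 8: add_edge(A, C). Edges now: 8
Op 9: add_edge(H, F). Edges now: 9
Op 10: add_edge(G, A). Edges now: 10
Op 11: add_edge(D, C). Edges now: 11
Compute levels (Kahn BFS):
  sources (in-degree 0): G, H
  process G: level=0
    G->A: in-degree(A)=0, level(A)=1, enqueue
    G->B: in-degree(B)=2, level(B)>=1
    G->D: in-degree(D)=0, level(D)=1, enqueue
  process H: level=0
    H->B: in-degree(B)=1, level(B)>=1
    H->E: in-degree(E)=0, level(E)=1, enqueue
    H->F: in-degree(F)=1, level(F)>=1
  process A: level=1
    A->C: in-degree(C)=2, level(C)>=2
  process D: level=1
    D->B: in-degree(B)=0, level(B)=2, enqueue
    D->C: in-degree(C)=1, level(C)>=2
  process E: level=1
    E->C: in-degree(C)=0, level(C)=2, enqueue
    E->F: in-degree(F)=0, level(F)=2, enqueue
  process B: level=2
  process C: level=2
  process F: level=2
All levels: A:1, B:2, C:2, D:1, E:1, F:2, G:0, H:0
level(F) = 2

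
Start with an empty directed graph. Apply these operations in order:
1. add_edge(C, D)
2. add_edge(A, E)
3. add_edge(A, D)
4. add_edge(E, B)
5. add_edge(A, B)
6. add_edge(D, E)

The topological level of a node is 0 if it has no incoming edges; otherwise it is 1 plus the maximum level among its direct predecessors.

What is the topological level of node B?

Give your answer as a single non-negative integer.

Op 1: add_edge(C, D). Edges now: 1
Op 2: add_edge(A, E). Edges now: 2
Op 3: add_edge(A, D). Edges now: 3
Op 4: add_edge(E, B). Edges now: 4
Op 5: add_edge(A, B). Edges now: 5
Op 6: add_edge(D, E). Edges now: 6
Compute levels (Kahn BFS):
  sources (in-degree 0): A, C
  process A: level=0
    A->B: in-degree(B)=1, level(B)>=1
    A->D: in-degree(D)=1, level(D)>=1
    A->E: in-degree(E)=1, level(E)>=1
  process C: level=0
    C->D: in-degree(D)=0, level(D)=1, enqueue
  process D: level=1
    D->E: in-degree(E)=0, level(E)=2, enqueue
  process E: level=2
    E->B: in-degree(B)=0, level(B)=3, enqueue
  process B: level=3
All levels: A:0, B:3, C:0, D:1, E:2
level(B) = 3

Answer: 3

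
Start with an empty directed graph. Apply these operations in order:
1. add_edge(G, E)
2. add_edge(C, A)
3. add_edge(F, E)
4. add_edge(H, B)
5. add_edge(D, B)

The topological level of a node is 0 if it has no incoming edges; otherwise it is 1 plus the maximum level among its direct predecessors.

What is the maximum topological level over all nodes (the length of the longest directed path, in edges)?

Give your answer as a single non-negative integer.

Answer: 1

Derivation:
Op 1: add_edge(G, E). Edges now: 1
Op 2: add_edge(C, A). Edges now: 2
Op 3: add_edge(F, E). Edges now: 3
Op 4: add_edge(H, B). Edges now: 4
Op 5: add_edge(D, B). Edges now: 5
Compute levels (Kahn BFS):
  sources (in-degree 0): C, D, F, G, H
  process C: level=0
    C->A: in-degree(A)=0, level(A)=1, enqueue
  process D: level=0
    D->B: in-degree(B)=1, level(B)>=1
  process F: level=0
    F->E: in-degree(E)=1, level(E)>=1
  process G: level=0
    G->E: in-degree(E)=0, level(E)=1, enqueue
  process H: level=0
    H->B: in-degree(B)=0, level(B)=1, enqueue
  process A: level=1
  process E: level=1
  process B: level=1
All levels: A:1, B:1, C:0, D:0, E:1, F:0, G:0, H:0
max level = 1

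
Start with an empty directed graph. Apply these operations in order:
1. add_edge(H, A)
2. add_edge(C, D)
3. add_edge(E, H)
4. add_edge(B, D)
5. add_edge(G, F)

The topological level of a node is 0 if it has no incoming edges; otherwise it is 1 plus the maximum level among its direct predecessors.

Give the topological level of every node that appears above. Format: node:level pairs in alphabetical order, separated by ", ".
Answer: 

Op 1: add_edge(H, A). Edges now: 1
Op 2: add_edge(C, D). Edges now: 2
Op 3: add_edge(E, H). Edges now: 3
Op 4: add_edge(B, D). Edges now: 4
Op 5: add_edge(G, F). Edges now: 5
Compute levels (Kahn BFS):
  sources (in-degree 0): B, C, E, G
  process B: level=0
    B->D: in-degree(D)=1, level(D)>=1
  process C: level=0
    C->D: in-degree(D)=0, level(D)=1, enqueue
  process E: level=0
    E->H: in-degree(H)=0, level(H)=1, enqueue
  process G: level=0
    G->F: in-degree(F)=0, level(F)=1, enqueue
  process D: level=1
  process H: level=1
    H->A: in-degree(A)=0, level(A)=2, enqueue
  process F: level=1
  process A: level=2
All levels: A:2, B:0, C:0, D:1, E:0, F:1, G:0, H:1

Answer: A:2, B:0, C:0, D:1, E:0, F:1, G:0, H:1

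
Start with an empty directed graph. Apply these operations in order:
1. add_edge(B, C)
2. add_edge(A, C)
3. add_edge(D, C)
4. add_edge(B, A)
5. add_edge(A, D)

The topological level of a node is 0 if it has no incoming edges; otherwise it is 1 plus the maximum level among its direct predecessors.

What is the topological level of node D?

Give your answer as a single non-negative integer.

Answer: 2

Derivation:
Op 1: add_edge(B, C). Edges now: 1
Op 2: add_edge(A, C). Edges now: 2
Op 3: add_edge(D, C). Edges now: 3
Op 4: add_edge(B, A). Edges now: 4
Op 5: add_edge(A, D). Edges now: 5
Compute levels (Kahn BFS):
  sources (in-degree 0): B
  process B: level=0
    B->A: in-degree(A)=0, level(A)=1, enqueue
    B->C: in-degree(C)=2, level(C)>=1
  process A: level=1
    A->C: in-degree(C)=1, level(C)>=2
    A->D: in-degree(D)=0, level(D)=2, enqueue
  process D: level=2
    D->C: in-degree(C)=0, level(C)=3, enqueue
  process C: level=3
All levels: A:1, B:0, C:3, D:2
level(D) = 2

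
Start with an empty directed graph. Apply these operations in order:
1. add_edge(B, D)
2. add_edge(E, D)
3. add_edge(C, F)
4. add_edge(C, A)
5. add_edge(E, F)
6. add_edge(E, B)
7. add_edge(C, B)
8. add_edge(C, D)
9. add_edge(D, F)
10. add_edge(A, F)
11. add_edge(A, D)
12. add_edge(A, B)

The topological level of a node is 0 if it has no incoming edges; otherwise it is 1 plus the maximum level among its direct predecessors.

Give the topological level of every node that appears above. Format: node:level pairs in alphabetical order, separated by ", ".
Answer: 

Op 1: add_edge(B, D). Edges now: 1
Op 2: add_edge(E, D). Edges now: 2
Op 3: add_edge(C, F). Edges now: 3
Op 4: add_edge(C, A). Edges now: 4
Op 5: add_edge(E, F). Edges now: 5
Op 6: add_edge(E, B). Edges now: 6
Op 7: add_edge(C, B). Edges now: 7
Op 8: add_edge(C, D). Edges now: 8
Op 9: add_edge(D, F). Edges now: 9
Op 10: add_edge(A, F). Edges now: 10
Op 11: add_edge(A, D). Edges now: 11
Op 12: add_edge(A, B). Edges now: 12
Compute levels (Kahn BFS):
  sources (in-degree 0): C, E
  process C: level=0
    C->A: in-degree(A)=0, level(A)=1, enqueue
    C->B: in-degree(B)=2, level(B)>=1
    C->D: in-degree(D)=3, level(D)>=1
    C->F: in-degree(F)=3, level(F)>=1
  process E: level=0
    E->B: in-degree(B)=1, level(B)>=1
    E->D: in-degree(D)=2, level(D)>=1
    E->F: in-degree(F)=2, level(F)>=1
  process A: level=1
    A->B: in-degree(B)=0, level(B)=2, enqueue
    A->D: in-degree(D)=1, level(D)>=2
    A->F: in-degree(F)=1, level(F)>=2
  process B: level=2
    B->D: in-degree(D)=0, level(D)=3, enqueue
  process D: level=3
    D->F: in-degree(F)=0, level(F)=4, enqueue
  process F: level=4
All levels: A:1, B:2, C:0, D:3, E:0, F:4

Answer: A:1, B:2, C:0, D:3, E:0, F:4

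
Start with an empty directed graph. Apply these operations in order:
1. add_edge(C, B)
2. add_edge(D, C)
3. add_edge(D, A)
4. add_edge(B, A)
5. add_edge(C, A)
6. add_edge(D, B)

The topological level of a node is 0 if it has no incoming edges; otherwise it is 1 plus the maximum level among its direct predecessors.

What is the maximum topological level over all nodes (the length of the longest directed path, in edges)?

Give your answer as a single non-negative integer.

Answer: 3

Derivation:
Op 1: add_edge(C, B). Edges now: 1
Op 2: add_edge(D, C). Edges now: 2
Op 3: add_edge(D, A). Edges now: 3
Op 4: add_edge(B, A). Edges now: 4
Op 5: add_edge(C, A). Edges now: 5
Op 6: add_edge(D, B). Edges now: 6
Compute levels (Kahn BFS):
  sources (in-degree 0): D
  process D: level=0
    D->A: in-degree(A)=2, level(A)>=1
    D->B: in-degree(B)=1, level(B)>=1
    D->C: in-degree(C)=0, level(C)=1, enqueue
  process C: level=1
    C->A: in-degree(A)=1, level(A)>=2
    C->B: in-degree(B)=0, level(B)=2, enqueue
  process B: level=2
    B->A: in-degree(A)=0, level(A)=3, enqueue
  process A: level=3
All levels: A:3, B:2, C:1, D:0
max level = 3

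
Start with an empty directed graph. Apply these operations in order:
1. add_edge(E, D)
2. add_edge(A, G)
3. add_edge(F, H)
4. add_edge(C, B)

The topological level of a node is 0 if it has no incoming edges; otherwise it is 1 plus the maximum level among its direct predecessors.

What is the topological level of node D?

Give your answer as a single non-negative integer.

Answer: 1

Derivation:
Op 1: add_edge(E, D). Edges now: 1
Op 2: add_edge(A, G). Edges now: 2
Op 3: add_edge(F, H). Edges now: 3
Op 4: add_edge(C, B). Edges now: 4
Compute levels (Kahn BFS):
  sources (in-degree 0): A, C, E, F
  process A: level=0
    A->G: in-degree(G)=0, level(G)=1, enqueue
  process C: level=0
    C->B: in-degree(B)=0, level(B)=1, enqueue
  process E: level=0
    E->D: in-degree(D)=0, level(D)=1, enqueue
  process F: level=0
    F->H: in-degree(H)=0, level(H)=1, enqueue
  process G: level=1
  process B: level=1
  process D: level=1
  process H: level=1
All levels: A:0, B:1, C:0, D:1, E:0, F:0, G:1, H:1
level(D) = 1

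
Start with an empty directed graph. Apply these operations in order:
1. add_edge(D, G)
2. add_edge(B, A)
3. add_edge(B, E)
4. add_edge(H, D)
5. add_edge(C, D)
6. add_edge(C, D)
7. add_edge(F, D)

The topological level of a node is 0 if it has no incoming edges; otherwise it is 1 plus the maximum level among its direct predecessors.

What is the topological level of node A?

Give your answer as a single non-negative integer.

Op 1: add_edge(D, G). Edges now: 1
Op 2: add_edge(B, A). Edges now: 2
Op 3: add_edge(B, E). Edges now: 3
Op 4: add_edge(H, D). Edges now: 4
Op 5: add_edge(C, D). Edges now: 5
Op 6: add_edge(C, D) (duplicate, no change). Edges now: 5
Op 7: add_edge(F, D). Edges now: 6
Compute levels (Kahn BFS):
  sources (in-degree 0): B, C, F, H
  process B: level=0
    B->A: in-degree(A)=0, level(A)=1, enqueue
    B->E: in-degree(E)=0, level(E)=1, enqueue
  process C: level=0
    C->D: in-degree(D)=2, level(D)>=1
  process F: level=0
    F->D: in-degree(D)=1, level(D)>=1
  process H: level=0
    H->D: in-degree(D)=0, level(D)=1, enqueue
  process A: level=1
  process E: level=1
  process D: level=1
    D->G: in-degree(G)=0, level(G)=2, enqueue
  process G: level=2
All levels: A:1, B:0, C:0, D:1, E:1, F:0, G:2, H:0
level(A) = 1

Answer: 1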